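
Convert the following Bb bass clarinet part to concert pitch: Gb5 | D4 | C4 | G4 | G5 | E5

Fb4 C3 Bb2 F3 F4 D4

Written C4 on the Bb bass clarinet sounds as Bb2, a major ninth lower; apply that shift to every note.
Gb5 to Fb4
D4 to C3
C4 to Bb2
G4 to F3
G5 to F4
E5 to D4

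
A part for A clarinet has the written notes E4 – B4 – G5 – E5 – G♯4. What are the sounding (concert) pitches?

C#4 G#4 E5 C#5 E#4

Written C4 on the A clarinet sounds as A3, a minor third lower; apply that shift to every note.
E4 -> C#4
B4 -> G#4
G5 -> E5
E5 -> C#5
G#4 -> E#4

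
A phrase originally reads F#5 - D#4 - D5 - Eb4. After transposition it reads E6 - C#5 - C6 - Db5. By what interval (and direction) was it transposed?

From F#5 to E6 is 7 letter names — a seventh of some quality.
F#5 to E6 is 10 semitones, which makes it a minor seventh; the second version is higher, so the direction is up.
Checking another pair — Eb4 → Db5 — gives the same interval.

up a minor seventh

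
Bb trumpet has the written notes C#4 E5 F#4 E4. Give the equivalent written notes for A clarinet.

D4 F5 G4 F4

First find concert pitch: the Bb trumpet sounds a major second below written, so C#4 E5 F#4 E4 sounds B3 D5 E4 D4.
Then write for A clarinet: it sounds a minor third below written, so the part must be a minor third above concert.
B3 → D4
D5 → F5
E4 → G4
D4 → F4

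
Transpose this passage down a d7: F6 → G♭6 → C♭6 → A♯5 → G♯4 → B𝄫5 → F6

G#5 A5 D5 B##4 A##3 C5 G#5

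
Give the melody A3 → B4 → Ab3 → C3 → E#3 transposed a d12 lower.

A3 becomes D#2
B4 becomes E#3
Ab3 becomes D2
C3 becomes F#1
E#3 becomes A##1

D#2 E#3 D2 F#1 A##1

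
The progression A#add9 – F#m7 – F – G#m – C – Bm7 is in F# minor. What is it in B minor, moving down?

D#add9 Bm7 Bb C#m F Em7

F# minor down to B minor is a perfect fifth; each chord root moves by that interval while the quality stays the same.
A#add9: root A# down a perfect fifth → D#, giving D#add9.
F#m7: root F# down a perfect fifth → B, giving Bm7.
F: root F down a perfect fifth → Bb, giving Bb.
G#m: root G# down a perfect fifth → C#, giving C#m.
C: root C down a perfect fifth → F, giving F.
Bm7: root B down a perfect fifth → E, giving Em7.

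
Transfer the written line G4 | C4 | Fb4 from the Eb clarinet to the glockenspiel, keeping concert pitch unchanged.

Bb2 Eb2 Abb2

First find concert pitch: the Eb clarinet sounds a minor third above written, so G4 C4 Fb4 sounds Bb4 Eb4 Abb4.
Then write for glockenspiel: it sounds a perfect fifteenth above written, so the part must be a perfect fifteenth below concert.
Bb4 → Bb2
Eb4 → Eb2
Abb4 → Abb2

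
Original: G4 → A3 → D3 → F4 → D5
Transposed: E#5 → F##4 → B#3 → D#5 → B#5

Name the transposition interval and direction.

From G4 to E#5 is 6 letter names — a sixth of some quality.
G4 to E#5 is 10 semitones, which makes it an augmented sixth; the second version is higher, so the direction is up.
Checking another pair — D5 → B#5 — gives the same interval.

up an augmented sixth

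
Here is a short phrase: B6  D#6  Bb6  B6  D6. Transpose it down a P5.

E6 G#5 Eb6 E6 G5

B6 → E6
D#6 → G#5
Bb6 → Eb6
B6 → E6
D6 → G5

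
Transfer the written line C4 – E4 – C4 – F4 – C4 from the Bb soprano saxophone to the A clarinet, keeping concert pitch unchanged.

Db4 F4 Db4 Gb4 Db4

First find concert pitch: the Bb soprano saxophone sounds a major second below written, so C4 E4 C4 F4 C4 sounds Bb3 D4 Bb3 Eb4 Bb3.
Then write for A clarinet: it sounds a minor third below written, so the part must be a minor third above concert.
Bb3 → Db4
D4 → F4
Bb3 → Db4
Eb4 → Gb4
Bb3 → Db4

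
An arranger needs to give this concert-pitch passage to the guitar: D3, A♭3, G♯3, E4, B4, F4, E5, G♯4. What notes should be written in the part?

D4 Ab4 G#4 E5 B5 F5 E6 G#5

Written C4 sounds as C3 on the guitar, so concert pitches are written a perfect octave up.
D3 -> D4
Ab3 -> Ab4
G#3 -> G#4
E4 -> E5
B4 -> B5
F4 -> F5
E5 -> E6
G#4 -> G#5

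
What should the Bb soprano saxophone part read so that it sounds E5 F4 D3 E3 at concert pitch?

Written C4 sounds as Bb3 on the Bb soprano saxophone, so concert pitches are written a major second up.
E5 gives F#5
F4 gives G4
D3 gives E3
E3 gives F#3

F#5 G4 E3 F#3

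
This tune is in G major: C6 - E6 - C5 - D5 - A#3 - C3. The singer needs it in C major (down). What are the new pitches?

F5 A5 F4 G4 D#3 F2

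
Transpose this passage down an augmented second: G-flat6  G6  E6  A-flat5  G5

Fbb6 Fb6 Db6 Gbb5 Fb5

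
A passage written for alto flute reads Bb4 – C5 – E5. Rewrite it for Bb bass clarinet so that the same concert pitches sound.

G5 A5 C#6

First find concert pitch: the alto flute sounds a perfect fourth below written, so Bb4 C5 E5 sounds F4 G4 B4.
Then write for Bb bass clarinet: it sounds a major ninth below written, so the part must be a major ninth above concert.
F4 → G5
G4 → A5
B4 → C#6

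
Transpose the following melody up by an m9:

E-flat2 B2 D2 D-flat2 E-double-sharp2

Eb2 becomes Fb3
B2 becomes C4
D2 becomes Eb3
Db2 becomes Ebb3
E##2 becomes F##3

Fb3 C4 Eb3 Ebb3 F##3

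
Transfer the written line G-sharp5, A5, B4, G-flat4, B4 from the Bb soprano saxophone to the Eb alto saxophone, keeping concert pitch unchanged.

D#6 E6 F#5 Db5 F#5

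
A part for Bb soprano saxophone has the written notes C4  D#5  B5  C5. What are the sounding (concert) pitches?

Written C4 on the Bb soprano saxophone sounds as Bb3, a major second lower; apply that shift to every note.
C4 → Bb3
D#5 → C#5
B5 → A5
C5 → Bb4

Bb3 C#5 A5 Bb4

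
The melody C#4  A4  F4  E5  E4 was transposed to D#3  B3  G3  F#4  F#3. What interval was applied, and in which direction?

down a minor seventh

From C#4 to D#3 is 7 letter names — a seventh of some quality.
D#3 to C#4 is 10 semitones, which makes it a minor seventh; the second version is lower, so the direction is down.
Checking another pair — E4 → F#3 — gives the same interval.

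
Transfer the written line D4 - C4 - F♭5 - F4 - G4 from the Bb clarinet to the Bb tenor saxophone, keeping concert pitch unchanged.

First find concert pitch: the Bb clarinet sounds a major second below written, so D4 C4 F♭5 F4 G4 sounds C4 Bb3 Ebb5 Eb4 F4.
Then write for Bb tenor saxophone: it sounds a major ninth below written, so the part must be a major ninth above concert.
C4 → D5
Bb3 → C5
Ebb5 → Fb6
Eb4 → F5
F4 → G5

D5 C5 Fb6 F5 G5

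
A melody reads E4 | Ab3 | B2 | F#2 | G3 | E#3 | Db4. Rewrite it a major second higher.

F#4 Bb3 C#3 G#2 A3 F##3 Eb4

E4 gives F#4
Ab3 gives Bb3
B2 gives C#3
F#2 gives G#2
G3 gives A3
E#3 gives F##3
Db4 gives Eb4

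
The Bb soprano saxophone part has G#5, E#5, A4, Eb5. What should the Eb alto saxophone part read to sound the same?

D#6 B#5 E5 Bb5

First find concert pitch: the Bb soprano saxophone sounds a major second below written, so G#5 E#5 A4 Eb5 sounds F#5 D#5 G4 Db5.
Then write for Eb alto saxophone: it sounds a major sixth below written, so the part must be a major sixth above concert.
F#5 → D#6
D#5 → B#5
G4 → E5
Db5 → Bb5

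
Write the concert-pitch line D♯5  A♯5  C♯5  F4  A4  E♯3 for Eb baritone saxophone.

Written C4 sounds as Eb2 on the Eb baritone saxophone, so concert pitches are written a major thirteenth up.
D#5 gives B#6
A#5 gives F##7
C#5 gives A#6
F4 gives D6
A4 gives F#6
E#3 gives C##5

B#6 F##7 A#6 D6 F#6 C##5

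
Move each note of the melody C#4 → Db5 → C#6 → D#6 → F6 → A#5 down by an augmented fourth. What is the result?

C#4 to G3
Db5 to Abb4
C#6 to G5
D#6 to A5
F6 to Cb6
A#5 to E5

G3 Abb4 G5 A5 Cb6 E5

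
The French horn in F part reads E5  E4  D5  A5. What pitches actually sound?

A4 A3 G4 D5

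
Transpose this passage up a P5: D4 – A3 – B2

D4 up a perfect fifth is A4.
A perfect fifth up from A3 gives E4.
A perfect fifth up from B2 gives F#3.

A4 E4 F#3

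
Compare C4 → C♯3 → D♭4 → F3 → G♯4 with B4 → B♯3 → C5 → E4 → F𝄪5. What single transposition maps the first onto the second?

From C4 to B4 is 7 letter names — a seventh of some quality.
C4 to B4 is 11 semitones, which makes it a major seventh; the second version is higher, so the direction is up.
Checking another pair — G#4 → F##5 — gives the same interval.

up a major seventh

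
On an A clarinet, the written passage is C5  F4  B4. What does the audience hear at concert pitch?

Written C4 on the A clarinet sounds as A3, a minor third lower; apply that shift to every note.
C5 to A4
F4 to D4
B4 to G#4

A4 D4 G#4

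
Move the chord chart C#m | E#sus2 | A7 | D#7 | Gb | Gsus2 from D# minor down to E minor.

Dm F#sus2 Bb7 E7 Abb Absus2

D# minor down to E minor is a major seventh; each chord root moves by that interval while the quality stays the same.
C#m: root C# down a major seventh → D, giving Dm.
E#sus2: root E# down a major seventh → F#, giving F#sus2.
A7: root A down a major seventh → Bb, giving Bb7.
D#7: root D# down a major seventh → E, giving E7.
Gb: root Gb down a major seventh → Abb, giving Abb.
Gsus2: root G down a major seventh → Ab, giving Absus2.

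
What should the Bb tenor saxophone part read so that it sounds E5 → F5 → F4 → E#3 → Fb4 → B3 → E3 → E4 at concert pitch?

F#6 G6 G5 F##4 Gb5 C#5 F#4 F#5

The Bb tenor saxophone sounds a major ninth below written, so the written part must be a major ninth above concert — transpose each note up.
E5 -> F#6
F5 -> G6
F4 -> G5
E#3 -> F##4
Fb4 -> Gb5
B3 -> C#5
E3 -> F#4
E4 -> F#5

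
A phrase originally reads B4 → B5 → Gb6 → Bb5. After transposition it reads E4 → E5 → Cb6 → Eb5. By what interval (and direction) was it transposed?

Take the first pair: B4 → E4. B to E spans 5 letter names, so the interval is some kind of fifth.
E4 to B4 is 7 semitones, which makes it a perfect fifth; the second version is lower, so the direction is down.
Checking another pair — Bb5 → Eb5 — gives the same interval.

down a perfect fifth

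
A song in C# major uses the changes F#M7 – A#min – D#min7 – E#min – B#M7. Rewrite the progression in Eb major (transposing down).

AbM7 Cmin Fmin7 Gmin DM7

C# major down to Eb major is an augmented sixth; each chord root moves by that interval while the quality stays the same.
F#M7: root F# down an augmented sixth → Ab, giving AbM7.
A#min: root A# down an augmented sixth → C, giving Cmin.
D#min7: root D# down an augmented sixth → F, giving Fmin7.
E#min: root E# down an augmented sixth → G, giving Gmin.
B#M7: root B# down an augmented sixth → D, giving DM7.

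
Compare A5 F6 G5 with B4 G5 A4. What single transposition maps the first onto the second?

down a minor seventh

From A5 to B4 is 7 letter names — a seventh of some quality.
B4 to A5 is 10 semitones, which makes it a minor seventh; the second version is lower, so the direction is down.
Checking another pair — G5 → A4 — gives the same interval.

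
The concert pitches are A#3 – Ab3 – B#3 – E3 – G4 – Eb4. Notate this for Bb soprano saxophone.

Written C4 sounds as Bb3 on the Bb soprano saxophone, so concert pitches are written a major second up.
A#3 → B#3
Ab3 → Bb3
B#3 → C##4
E3 → F#3
G4 → A4
Eb4 → F4

B#3 Bb3 C##4 F#3 A4 F4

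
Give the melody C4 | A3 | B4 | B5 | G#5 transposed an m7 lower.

D3 B2 C#4 C#5 A#4

C4 -> D3
A3 -> B2
B4 -> C#4
B5 -> C#5
G#5 -> A#4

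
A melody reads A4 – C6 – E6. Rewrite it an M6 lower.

C4 Eb5 G5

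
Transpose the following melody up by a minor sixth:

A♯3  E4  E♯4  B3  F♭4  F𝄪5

A#3 -> F#4
E4 -> C5
E#4 -> C#5
B3 -> G4
Fb4 -> Dbb5
F##5 -> D#6

F#4 C5 C#5 G4 Dbb5 D#6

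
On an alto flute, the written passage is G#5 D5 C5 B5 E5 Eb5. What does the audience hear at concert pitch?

D#5 A4 G4 F#5 B4 Bb4

The alto flute sounds a perfect fourth below written, so transpose each written note down a perfect fourth.
G#5 -> D#5
D5 -> A4
C5 -> G4
B5 -> F#5
E5 -> B4
Eb5 -> Bb4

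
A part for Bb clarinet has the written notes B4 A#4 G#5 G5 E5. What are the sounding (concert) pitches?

A4 G#4 F#5 F5 D5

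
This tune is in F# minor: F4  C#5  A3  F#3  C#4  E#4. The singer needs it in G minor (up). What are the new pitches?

Gb4 D5 Bb3 G3 D4 F#4

From F# up to G is a minor second; apply that to each pitch.
F4 → Gb4
C#5 → D5
A3 → Bb3
F#3 → G3
C#4 → D4
E#4 → F#4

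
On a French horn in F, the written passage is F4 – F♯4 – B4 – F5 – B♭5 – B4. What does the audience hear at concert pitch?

Written C4 on the French horn in F sounds as F3, a perfect fifth lower; apply that shift to every note.
F4 to Bb3
F#4 to B3
B4 to E4
F5 to Bb4
Bb5 to Eb5
B4 to E4

Bb3 B3 E4 Bb4 Eb5 E4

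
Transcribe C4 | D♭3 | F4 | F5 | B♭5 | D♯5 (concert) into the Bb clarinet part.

D4 Eb3 G4 G5 C6 E#5

The Bb clarinet sounds a major second below written, so the written part must be a major second above concert — transpose each note up.
C4 becomes D4
Db3 becomes Eb3
F4 becomes G4
F5 becomes G5
Bb5 becomes C6
D#5 becomes E#5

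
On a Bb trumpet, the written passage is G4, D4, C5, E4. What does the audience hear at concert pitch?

Written C4 on the Bb trumpet sounds as Bb3, a major second lower; apply that shift to every note.
G4 gives F4
D4 gives C4
C5 gives Bb4
E4 gives D4

F4 C4 Bb4 D4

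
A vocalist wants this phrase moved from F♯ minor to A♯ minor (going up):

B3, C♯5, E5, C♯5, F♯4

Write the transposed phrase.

From F♯ up to A♯ is a major third; apply that to each pitch.
B3 to D#4
C#5 to E#5
E5 to G#5
C#5 to E#5
F#4 to A#4

D#4 E#5 G#5 E#5 A#4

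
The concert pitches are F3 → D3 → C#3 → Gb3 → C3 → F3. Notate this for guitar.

F4 D4 C#4 Gb4 C4 F4

Written C4 sounds as C3 on the guitar, so concert pitches are written a perfect octave up.
F3 gives F4
D3 gives D4
C#3 gives C#4
Gb3 gives Gb4
C3 gives C4
F3 gives F4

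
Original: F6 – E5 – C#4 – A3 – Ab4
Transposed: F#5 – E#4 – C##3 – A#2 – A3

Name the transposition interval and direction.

From F6 to F#5 is 8 letter names — an octave of some quality.
F#5 to F6 is 11 semitones, which makes it a diminished octave; the second version is lower, so the direction is down.
Checking another pair — Ab4 → A3 — gives the same interval.

down a diminished octave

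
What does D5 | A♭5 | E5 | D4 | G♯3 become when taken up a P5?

D5: a fifth up reaches A, and 7 semitones makes it A5.
A perfect fifth up from Ab5 gives Eb6.
E5: a fifth up reaches B, and 7 semitones makes it B5.
A perfect fifth up from D4 gives A4.
G#3 up a perfect fifth is D#4.

A5 Eb6 B5 A4 D#4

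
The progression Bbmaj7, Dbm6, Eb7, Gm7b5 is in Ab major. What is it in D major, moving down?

Ab major down to D major is a diminished fifth; each chord root moves by that interval while the quality stays the same.
Bbmaj7: root Bb down a diminished fifth → E, giving Emaj7.
Dbm6: root Db down a diminished fifth → G, giving Gm6.
Eb7: root Eb down a diminished fifth → A, giving A7.
Gm7b5: root G down a diminished fifth → C#, giving C#m7b5.

Emaj7 Gm6 A7 C#m7b5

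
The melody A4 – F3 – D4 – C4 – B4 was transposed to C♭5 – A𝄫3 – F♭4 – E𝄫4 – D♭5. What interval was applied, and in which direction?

up a diminished third

From A4 to Cb5 is 3 letter names — a third of some quality.
A4 to Cb5 is 2 semitones, which makes it a diminished third; the second version is higher, so the direction is up.
Checking another pair — B4 → Db5 — gives the same interval.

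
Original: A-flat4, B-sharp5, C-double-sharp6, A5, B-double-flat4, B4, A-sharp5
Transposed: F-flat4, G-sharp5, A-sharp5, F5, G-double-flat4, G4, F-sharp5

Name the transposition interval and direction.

down a major third

Take the first pair: Ab4 → Fb4. A to F spans 3 letter names, so the interval is some kind of third.
Fb4 to Ab4 is 4 semitones, which makes it a major third; the second version is lower, so the direction is down.
Checking another pair — A#5 → F#5 — gives the same interval.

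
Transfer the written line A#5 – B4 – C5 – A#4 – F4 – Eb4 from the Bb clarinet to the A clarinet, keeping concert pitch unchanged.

First find concert pitch: the Bb clarinet sounds a major second below written, so A#5 B4 C5 A#4 F4 Eb4 sounds G#5 A4 Bb4 G#4 Eb4 Db4.
Then write for A clarinet: it sounds a minor third below written, so the part must be a minor third above concert.
G#5 → B5
A4 → C5
Bb4 → Db5
G#4 → B4
Eb4 → Gb4
Db4 → Fb4

B5 C5 Db5 B4 Gb4 Fb4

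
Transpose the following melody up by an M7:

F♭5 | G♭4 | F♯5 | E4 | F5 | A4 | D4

Eb6 F5 E#6 D#5 E6 G#5 C#5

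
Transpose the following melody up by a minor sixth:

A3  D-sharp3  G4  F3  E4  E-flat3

F4 B3 Eb5 Db4 C5 Cb4

A3 becomes F4
D#3 becomes B3
G4 becomes Eb5
F3 becomes Db4
E4 becomes C5
Eb3 becomes Cb4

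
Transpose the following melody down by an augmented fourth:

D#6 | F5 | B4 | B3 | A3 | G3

D#6 -> A5
F5 -> Cb5
B4 -> F4
B3 -> F3
A3 -> Eb3
G3 -> Db3

A5 Cb5 F4 F3 Eb3 Db3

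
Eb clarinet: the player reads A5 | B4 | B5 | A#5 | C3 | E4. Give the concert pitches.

C6 D5 D6 C#6 Eb3 G4

Written C4 on the Eb clarinet sounds as Eb4, a minor third higher; apply that shift to every note.
A5 gives C6
B4 gives D5
B5 gives D6
A#5 gives C#6
C3 gives Eb3
E4 gives G4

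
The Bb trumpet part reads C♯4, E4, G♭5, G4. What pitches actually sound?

B3 D4 Fb5 F4

Written C4 on the Bb trumpet sounds as Bb3, a major second lower; apply that shift to every note.
C#4 gives B3
E4 gives D4
Gb5 gives Fb5
G4 gives F4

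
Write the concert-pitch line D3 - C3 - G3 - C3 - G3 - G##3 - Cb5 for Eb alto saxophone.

The Eb alto saxophone sounds a major sixth below written, so the written part must be a major sixth above concert — transpose each note up.
D3 -> B3
C3 -> A3
G3 -> E4
C3 -> A3
G3 -> E4
G##3 -> E##4
Cb5 -> Ab5

B3 A3 E4 A3 E4 E##4 Ab5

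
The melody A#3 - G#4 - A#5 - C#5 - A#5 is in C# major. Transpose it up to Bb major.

From C# up to Bb is a diminished seventh; apply that to each pitch.
A#3 becomes G4
G#4 becomes F5
A#5 becomes G6
C#5 becomes Bb5
A#5 becomes G6

G4 F5 G6 Bb5 G6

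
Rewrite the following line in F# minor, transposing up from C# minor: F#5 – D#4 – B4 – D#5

C# minor to F# minor up is a perfect fourth, so every note moves up by that interval.
F#5 -> B5
D#4 -> G#4
B4 -> E5
D#5 -> G#5

B5 G#4 E5 G#5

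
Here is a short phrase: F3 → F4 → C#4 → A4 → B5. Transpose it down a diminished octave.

F3 becomes F#2
F4 becomes F#3
C#4 becomes C##3
A4 becomes A#3
B5 becomes B#4

F#2 F#3 C##3 A#3 B#4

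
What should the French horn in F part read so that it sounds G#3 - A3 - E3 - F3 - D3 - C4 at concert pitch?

Written C4 sounds as F3 on the French horn in F, so concert pitches are written a perfect fifth up.
G#3 → D#4
A3 → E4
E3 → B3
F3 → C4
D3 → A3
C4 → G4

D#4 E4 B3 C4 A3 G4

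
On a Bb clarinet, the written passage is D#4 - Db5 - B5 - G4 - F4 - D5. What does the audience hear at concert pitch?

The Bb clarinet sounds a major second below written, so transpose each written note down a major second.
D#4 to C#4
Db5 to Cb5
B5 to A5
G4 to F4
F4 to Eb4
D5 to C5

C#4 Cb5 A5 F4 Eb4 C5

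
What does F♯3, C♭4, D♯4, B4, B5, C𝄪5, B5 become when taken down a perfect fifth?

A perfect fifth down from F#3 gives B2.
Cb4: a fifth down reaches F, and 7 semitones makes it Fb3.
D#4 down a perfect fifth is G#3.
A perfect fifth down from B4 gives E4.
B5: a fifth down reaches E, and 7 semitones makes it E5.
C##5: a fifth down reaches F, and 7 semitones makes it F##4.
B5: a fifth down reaches E, and 7 semitones makes it E5.

B2 Fb3 G#3 E4 E5 F##4 E5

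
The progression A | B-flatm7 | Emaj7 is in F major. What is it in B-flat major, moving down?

D Ebm7 Amaj7

F major down to B-flat major is a perfect fifth; each chord root moves by that interval while the quality stays the same.
A: root A down a perfect fifth → D, giving D.
B-flatm7: root B-flat down a perfect fifth → Eb, giving Ebm7.
Emaj7: root E down a perfect fifth → A, giving Amaj7.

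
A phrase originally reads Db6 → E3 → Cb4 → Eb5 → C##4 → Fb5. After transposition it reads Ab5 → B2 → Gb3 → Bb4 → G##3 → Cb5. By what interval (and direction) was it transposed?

down a perfect fourth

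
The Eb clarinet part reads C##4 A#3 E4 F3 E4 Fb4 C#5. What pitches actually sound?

E#4 C#4 G4 Ab3 G4 Abb4 E5

Written C4 on the Eb clarinet sounds as Eb4, a minor third higher; apply that shift to every note.
C##4 becomes E#4
A#3 becomes C#4
E4 becomes G4
F3 becomes Ab3
E4 becomes G4
Fb4 becomes Abb4
C#5 becomes E5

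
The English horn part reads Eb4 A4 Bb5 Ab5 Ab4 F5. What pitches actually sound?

Ab3 D4 Eb5 Db5 Db4 Bb4

The English horn sounds a perfect fifth below written, so transpose each written note down a perfect fifth.
Eb4 becomes Ab3
A4 becomes D4
Bb5 becomes Eb5
Ab5 becomes Db5
Ab4 becomes Db4
F5 becomes Bb4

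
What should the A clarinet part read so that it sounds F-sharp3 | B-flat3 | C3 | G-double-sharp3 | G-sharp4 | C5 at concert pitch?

Written C4 sounds as A3 on the A clarinet, so concert pitches are written a minor third up.
F#3 gives A3
Bb3 gives Db4
C3 gives Eb3
G##3 gives B#3
G#4 gives B4
C5 gives Eb5

A3 Db4 Eb3 B#3 B4 Eb5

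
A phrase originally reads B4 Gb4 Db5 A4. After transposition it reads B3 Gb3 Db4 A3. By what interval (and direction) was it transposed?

down a perfect octave

Take the first pair: B4 → B3. B to B spans 8 letter names, so the interval is some kind of octave.
B3 to B4 is 12 semitones, which makes it a perfect octave; the second version is lower, so the direction is down.
Checking another pair — A4 → A3 — gives the same interval.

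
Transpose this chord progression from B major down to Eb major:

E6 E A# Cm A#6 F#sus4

B major down to Eb major is an augmented fifth; each chord root moves by that interval while the quality stays the same.
E6: root E down an augmented fifth → Ab, giving Ab6.
E: root E down an augmented fifth → Ab, giving Ab.
A#: root A# down an augmented fifth → D, giving D.
Cm: root C down an augmented fifth → Fb, giving Fbm.
A#6: root A# down an augmented fifth → D, giving D6.
F#sus4: root F# down an augmented fifth → Bb, giving Bbsus4.

Ab6 Ab D Fbm D6 Bbsus4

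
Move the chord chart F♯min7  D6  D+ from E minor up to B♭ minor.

Cmin7 Ab6 Ab+

E minor up to B♭ minor is a diminished fifth; each chord root moves by that interval while the quality stays the same.
F♯min7: root F♯ up a diminished fifth → C, giving Cmin7.
D6: root D up a diminished fifth → Ab, giving Ab6.
D+: root D up a diminished fifth → Ab, giving Ab+.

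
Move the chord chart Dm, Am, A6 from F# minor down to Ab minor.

F# minor down to Ab minor is an augmented sixth; each chord root moves by that interval while the quality stays the same.
Dm: root D down an augmented sixth → Fb, giving Fbm.
Am: root A down an augmented sixth → Cb, giving Cbm.
A6: root A down an augmented sixth → Cb, giving Cb6.

Fbm Cbm Cb6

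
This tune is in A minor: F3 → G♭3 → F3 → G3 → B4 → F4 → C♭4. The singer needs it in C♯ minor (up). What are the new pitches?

A3 Bb3 A3 B3 D#5 A4 Eb4

A minor to C♯ minor up is a major third, so every note moves up by that interval.
F3 gives A3
Gb3 gives Bb3
F3 gives A3
G3 gives B3
B4 gives D#5
F4 gives A4
Cb4 gives Eb4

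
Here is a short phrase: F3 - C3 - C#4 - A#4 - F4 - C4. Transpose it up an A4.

B3 F#3 F##4 D##5 B4 F#4

F3 up an augmented fourth is B3.
C3: a fourth up reaches F, and 6 semitones makes it F#3.
C#4 up an augmented fourth is F##4.
An augmented fourth up from A#4 gives D##5.
F4 up an augmented fourth is B4.
C4 up an augmented fourth is F#4.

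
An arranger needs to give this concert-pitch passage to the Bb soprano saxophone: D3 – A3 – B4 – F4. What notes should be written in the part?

E3 B3 C#5 G4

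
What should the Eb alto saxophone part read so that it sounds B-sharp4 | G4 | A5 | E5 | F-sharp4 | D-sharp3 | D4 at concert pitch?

G##5 E5 F#6 C#6 D#5 B#3 B4

The Eb alto saxophone sounds a major sixth below written, so the written part must be a major sixth above concert — transpose each note up.
B#4 to G##5
G4 to E5
A5 to F#6
E5 to C#6
F#4 to D#5
D#3 to B#3
D4 to B4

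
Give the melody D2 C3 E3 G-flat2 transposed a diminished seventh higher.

Cb3 Bbb3 Db4 Fbb3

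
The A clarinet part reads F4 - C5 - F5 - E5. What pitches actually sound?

Written C4 on the A clarinet sounds as A3, a minor third lower; apply that shift to every note.
F4 to D4
C5 to A4
F5 to D5
E5 to C#5

D4 A4 D5 C#5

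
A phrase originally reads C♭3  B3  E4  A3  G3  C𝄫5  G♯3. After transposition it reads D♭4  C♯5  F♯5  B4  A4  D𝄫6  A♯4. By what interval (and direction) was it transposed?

up a major ninth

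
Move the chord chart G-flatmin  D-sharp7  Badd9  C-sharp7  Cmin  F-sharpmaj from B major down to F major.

B major down to F major is an augmented fourth; each chord root moves by that interval while the quality stays the same.
G-flatmin: root G-flat down an augmented fourth → Dbb, giving Dbbmin.
D-sharp7: root D-sharp down an augmented fourth → A, giving A7.
Badd9: root B down an augmented fourth → F, giving Fadd9.
C-sharp7: root C-sharp down an augmented fourth → G, giving G7.
Cmin: root C down an augmented fourth → Gb, giving Gbmin.
F-sharpmaj: root F-sharp down an augmented fourth → C, giving Cmaj.

Dbbmin A7 Fadd9 G7 Gbmin Cmaj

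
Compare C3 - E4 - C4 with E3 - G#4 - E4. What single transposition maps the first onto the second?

up a major third

From C3 to E3 is 3 letter names — a third of some quality.
C3 to E3 is 4 semitones, which makes it a major third; the second version is higher, so the direction is up.
Checking another pair — C4 → E4 — gives the same interval.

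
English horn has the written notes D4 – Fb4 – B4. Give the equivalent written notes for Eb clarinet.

E3 Gb3 C#4

First find concert pitch: the English horn sounds a perfect fifth below written, so D4 Fb4 B4 sounds G3 Bbb3 E4.
Then write for Eb clarinet: it sounds a minor third above written, so the part must be a minor third below concert.
G3 → E3
Bbb3 → Gb3
E4 → C#4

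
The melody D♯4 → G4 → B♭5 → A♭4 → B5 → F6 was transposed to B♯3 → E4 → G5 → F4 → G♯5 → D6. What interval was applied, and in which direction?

From D#4 to B#3 is 3 letter names — a third of some quality.
B#3 to D#4 is 3 semitones, which makes it a minor third; the second version is lower, so the direction is down.
Checking another pair — F6 → D6 — gives the same interval.

down a minor third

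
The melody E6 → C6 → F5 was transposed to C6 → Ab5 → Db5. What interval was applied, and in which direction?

down a major third

Take the first pair: E6 → C6. E to C spans 3 letter names, so the interval is some kind of third.
C6 to E6 is 4 semitones, which makes it a major third; the second version is lower, so the direction is down.
Checking another pair — F5 → Db5 — gives the same interval.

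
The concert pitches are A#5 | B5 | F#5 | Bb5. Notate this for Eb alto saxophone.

Written C4 sounds as Eb3 on the Eb alto saxophone, so concert pitches are written a major sixth up.
A#5 gives F##6
B5 gives G#6
F#5 gives D#6
Bb5 gives G6

F##6 G#6 D#6 G6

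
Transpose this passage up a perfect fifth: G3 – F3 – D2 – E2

D4 C4 A2 B2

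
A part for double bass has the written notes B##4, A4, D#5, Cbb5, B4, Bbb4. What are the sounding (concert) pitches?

B##3 A3 D#4 Cbb4 B3 Bbb3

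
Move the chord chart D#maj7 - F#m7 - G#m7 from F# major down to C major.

F# major down to C major is an augmented fourth; each chord root moves by that interval while the quality stays the same.
D#maj7: root D# down an augmented fourth → A, giving Amaj7.
F#m7: root F# down an augmented fourth → C, giving Cm7.
G#m7: root G# down an augmented fourth → D, giving Dm7.

Amaj7 Cm7 Dm7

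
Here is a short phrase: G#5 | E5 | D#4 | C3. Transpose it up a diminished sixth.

G#5 gives Eb6
E5 gives Cb6
D#4 gives Bb4
C3 gives Abb3

Eb6 Cb6 Bb4 Abb3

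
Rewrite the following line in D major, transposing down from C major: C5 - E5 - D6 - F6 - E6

D4 F#4 E5 G5 F#5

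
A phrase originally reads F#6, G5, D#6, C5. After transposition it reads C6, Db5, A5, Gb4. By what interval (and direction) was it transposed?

down an augmented fourth

Take the first pair: F#6 → C6. F to C spans 4 letter names, so the interval is some kind of fourth.
C6 to F#6 is 6 semitones, which makes it an augmented fourth; the second version is lower, so the direction is down.
Checking another pair — C5 → Gb4 — gives the same interval.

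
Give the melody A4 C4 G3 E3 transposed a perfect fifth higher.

E5 G4 D4 B3

A4 to E5
C4 to G4
G3 to D4
E3 to B3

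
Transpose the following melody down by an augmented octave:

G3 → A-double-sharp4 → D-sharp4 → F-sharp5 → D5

Gb2 A#3 D3 F4 Db4

G3: an octave down reaches G, and 13 semitones makes it Gb2.
A##4: an octave down reaches A, and 13 semitones makes it A#3.
An augmented octave down from D#4 gives D3.
An augmented octave down from F#5 gives F4.
D5: an octave down reaches D, and 13 semitones makes it Db4.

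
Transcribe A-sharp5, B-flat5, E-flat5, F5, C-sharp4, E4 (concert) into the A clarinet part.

C#6 Db6 Gb5 Ab5 E4 G4

Written C4 sounds as A3 on the A clarinet, so concert pitches are written a minor third up.
A#5 becomes C#6
Bb5 becomes Db6
Eb5 becomes Gb5
F5 becomes Ab5
C#4 becomes E4
E4 becomes G4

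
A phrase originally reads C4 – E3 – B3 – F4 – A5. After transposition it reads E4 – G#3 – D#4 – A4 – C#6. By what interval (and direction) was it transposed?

up a major third

From C4 to E4 is 3 letter names — a third of some quality.
C4 to E4 is 4 semitones, which makes it a major third; the second version is higher, so the direction is up.
Checking another pair — A5 → C#6 — gives the same interval.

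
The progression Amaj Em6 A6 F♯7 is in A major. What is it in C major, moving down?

Cmaj Gm6 C6 A7

A major down to C major is a major sixth; each chord root moves by that interval while the quality stays the same.
Amaj: root A down a major sixth → C, giving Cmaj.
Em6: root E down a major sixth → G, giving Gm6.
A6: root A down a major sixth → C, giving C6.
F♯7: root F♯ down a major sixth → A, giving A7.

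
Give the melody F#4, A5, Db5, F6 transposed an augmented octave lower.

F3 Ab4 Dbb4 Fb5

F#4 → F3
A5 → Ab4
Db5 → Dbb4
F6 → Fb5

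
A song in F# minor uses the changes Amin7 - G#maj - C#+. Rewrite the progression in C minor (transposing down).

Ebmin7 Dmaj G+

F# minor down to C minor is an augmented fourth; each chord root moves by that interval while the quality stays the same.
Amin7: root A down an augmented fourth → Eb, giving Ebmin7.
G#maj: root G# down an augmented fourth → D, giving Dmaj.
C#+: root C# down an augmented fourth → G, giving G+.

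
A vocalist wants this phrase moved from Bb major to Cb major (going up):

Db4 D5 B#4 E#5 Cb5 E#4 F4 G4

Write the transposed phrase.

From Bb up to Cb is a minor second; apply that to each pitch.
Db4 gives Ebb4
D5 gives Eb5
B#4 gives C#5
E#5 gives F#5
Cb5 gives Dbb5
E#4 gives F#4
F4 gives Gb4
G4 gives Ab4

Ebb4 Eb5 C#5 F#5 Dbb5 F#4 Gb4 Ab4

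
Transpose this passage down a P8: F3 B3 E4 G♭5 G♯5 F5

F2 B2 E3 Gb4 G#4 F4

F3: an octave down reaches F, and 12 semitones makes it F2.
A perfect octave down from B3 gives B2.
E4 down a perfect octave is E3.
Gb5 down a perfect octave is Gb4.
A perfect octave down from G#5 gives G#4.
F5 down a perfect octave is F4.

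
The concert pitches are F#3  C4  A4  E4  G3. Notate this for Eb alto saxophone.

D#4 A4 F#5 C#5 E4

Written C4 sounds as Eb3 on the Eb alto saxophone, so concert pitches are written a major sixth up.
F#3 gives D#4
C4 gives A4
A4 gives F#5
E4 gives C#5
G3 gives E4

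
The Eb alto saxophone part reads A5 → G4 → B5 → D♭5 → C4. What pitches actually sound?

C5 Bb3 D5 Fb4 Eb3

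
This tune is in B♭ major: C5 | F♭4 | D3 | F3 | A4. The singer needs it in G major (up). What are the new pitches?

A5 Db5 B3 D4 F#5

B♭ major to G major up is a major sixth, so every note moves up by that interval.
C5 to A5
Fb4 to Db5
D3 to B3
F3 to D4
A4 to F#5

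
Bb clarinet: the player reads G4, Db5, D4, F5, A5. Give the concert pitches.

F4 Cb5 C4 Eb5 G5

The Bb clarinet sounds a major second below written, so transpose each written note down a major second.
G4 → F4
Db5 → Cb5
D4 → C4
F5 → Eb5
A5 → G5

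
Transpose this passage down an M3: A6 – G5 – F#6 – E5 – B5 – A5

A6 -> F6
G5 -> Eb5
F#6 -> D6
E5 -> C5
B5 -> G5
A5 -> F5

F6 Eb5 D6 C5 G5 F5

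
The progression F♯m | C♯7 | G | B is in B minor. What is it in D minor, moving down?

B minor down to D minor is a major sixth; each chord root moves by that interval while the quality stays the same.
F♯m: root F♯ down a major sixth → A, giving Am.
C♯7: root C♯ down a major sixth → E, giving E7.
G: root G down a major sixth → Bb, giving Bb.
B: root B down a major sixth → D, giving D.

Am E7 Bb D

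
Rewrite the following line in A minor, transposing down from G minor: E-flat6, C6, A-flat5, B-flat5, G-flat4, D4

From G down to A is a minor seventh; apply that to each pitch.
Eb6 gives F5
C6 gives D5
Ab5 gives Bb4
Bb5 gives C5
Gb4 gives Ab3
D4 gives E3

F5 D5 Bb4 C5 Ab3 E3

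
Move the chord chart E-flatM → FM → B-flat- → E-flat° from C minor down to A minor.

C minor down to A minor is a minor third; each chord root moves by that interval while the quality stays the same.
E-flatM: root E-flat down a minor third → C, giving CM.
FM: root F down a minor third → D, giving DM.
B-flat-: root B-flat down a minor third → G, giving G-.
E-flat°: root E-flat down a minor third → C, giving C°.

CM DM G- C°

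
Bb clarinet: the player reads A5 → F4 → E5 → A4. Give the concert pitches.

G5 Eb4 D5 G4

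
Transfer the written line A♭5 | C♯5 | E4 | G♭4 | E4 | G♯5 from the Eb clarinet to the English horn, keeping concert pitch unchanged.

First find concert pitch: the Eb clarinet sounds a minor third above written, so A♭5 C♯5 E4 G♭4 E4 G♯5 sounds Cb6 E5 G4 Bbb4 G4 B5.
Then write for English horn: it sounds a perfect fifth below written, so the part must be a perfect fifth above concert.
Cb6 → Gb6
E5 → B5
G4 → D5
Bbb4 → Fb5
G4 → D5
B5 → F#6

Gb6 B5 D5 Fb5 D5 F#6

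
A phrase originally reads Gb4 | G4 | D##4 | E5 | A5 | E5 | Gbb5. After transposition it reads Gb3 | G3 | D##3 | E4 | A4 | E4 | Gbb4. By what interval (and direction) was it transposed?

down a perfect octave

Take the first pair: Gb4 → Gb3. G to G spans 8 letter names, so the interval is some kind of octave.
Gb3 to Gb4 is 12 semitones, which makes it a perfect octave; the second version is lower, so the direction is down.
Checking another pair — Gbb5 → Gbb4 — gives the same interval.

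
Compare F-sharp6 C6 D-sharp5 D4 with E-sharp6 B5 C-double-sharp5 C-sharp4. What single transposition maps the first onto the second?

down a minor second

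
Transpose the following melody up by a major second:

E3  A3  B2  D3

F#3 B3 C#3 E3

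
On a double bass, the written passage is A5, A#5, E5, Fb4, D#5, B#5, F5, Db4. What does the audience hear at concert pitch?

A4 A#4 E4 Fb3 D#4 B#4 F4 Db3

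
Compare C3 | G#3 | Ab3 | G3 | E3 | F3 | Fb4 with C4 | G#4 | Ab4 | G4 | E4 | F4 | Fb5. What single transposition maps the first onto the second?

up a perfect octave

Take the first pair: C3 → C4. C to C spans 8 letter names, so the interval is some kind of octave.
C3 to C4 is 12 semitones, which makes it a perfect octave; the second version is higher, so the direction is up.
Checking another pair — Fb4 → Fb5 — gives the same interval.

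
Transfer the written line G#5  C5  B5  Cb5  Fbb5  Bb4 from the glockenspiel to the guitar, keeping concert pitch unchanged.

First find concert pitch: the glockenspiel sounds a perfect fifteenth above written, so G#5 C5 B5 Cb5 Fbb5 Bb4 sounds G#7 C7 B7 Cb7 Fbb7 Bb6.
Then write for guitar: it sounds a perfect octave below written, so the part must be a perfect octave above concert.
G#7 → G#8
C7 → C8
B7 → B8
Cb7 → Cb8
Fbb7 → Fbb8
Bb6 → Bb7

G#8 C8 B8 Cb8 Fbb8 Bb7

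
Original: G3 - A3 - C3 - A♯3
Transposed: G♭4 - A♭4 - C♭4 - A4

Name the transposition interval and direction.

up a diminished octave

From G3 to Gb4 is 8 letter names — an octave of some quality.
G3 to Gb4 is 11 semitones, which makes it a diminished octave; the second version is higher, so the direction is up.
Checking another pair — A#3 → A4 — gives the same interval.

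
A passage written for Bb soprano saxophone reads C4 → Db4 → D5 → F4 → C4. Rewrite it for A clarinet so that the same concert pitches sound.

Db4 Ebb4 Eb5 Gb4 Db4

First find concert pitch: the Bb soprano saxophone sounds a major second below written, so C4 Db4 D5 F4 C4 sounds Bb3 Cb4 C5 Eb4 Bb3.
Then write for A clarinet: it sounds a minor third below written, so the part must be a minor third above concert.
Bb3 → Db4
Cb4 → Ebb4
C5 → Eb5
Eb4 → Gb4
Bb3 → Db4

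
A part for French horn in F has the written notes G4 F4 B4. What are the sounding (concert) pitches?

C4 Bb3 E4

Written C4 on the French horn in F sounds as F3, a perfect fifth lower; apply that shift to every note.
G4 gives C4
F4 gives Bb3
B4 gives E4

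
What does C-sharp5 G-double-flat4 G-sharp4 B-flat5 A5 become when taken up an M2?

C#5 becomes D#5
Gbb4 becomes Abb4
G#4 becomes A#4
Bb5 becomes C6
A5 becomes B5

D#5 Abb4 A#4 C6 B5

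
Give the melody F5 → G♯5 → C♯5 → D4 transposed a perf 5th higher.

F5: a fifth up reaches C, and 7 semitones makes it C6.
G#5: a fifth up reaches D, and 7 semitones makes it D#6.
C#5 up a perfect fifth is G#5.
D4 up a perfect fifth is A4.

C6 D#6 G#5 A4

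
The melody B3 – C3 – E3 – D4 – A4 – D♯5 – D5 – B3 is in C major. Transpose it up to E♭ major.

From C up to E♭ is a minor third; apply that to each pitch.
B3 to D4
C3 to Eb3
E3 to G3
D4 to F4
A4 to C5
D#5 to F#5
D5 to F5
B3 to D4

D4 Eb3 G3 F4 C5 F#5 F5 D4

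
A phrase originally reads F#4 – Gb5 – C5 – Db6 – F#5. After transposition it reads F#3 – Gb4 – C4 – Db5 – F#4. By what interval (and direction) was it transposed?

down a perfect octave

From F#4 to F#3 is 8 letter names — an octave of some quality.
F#3 to F#4 is 12 semitones, which makes it a perfect octave; the second version is lower, so the direction is down.
Checking another pair — F#5 → F#4 — gives the same interval.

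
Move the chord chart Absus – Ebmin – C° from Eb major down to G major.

Eb major down to G major is a minor sixth; each chord root moves by that interval while the quality stays the same.
Absus: root Ab down a minor sixth → C, giving Csus.
Ebmin: root Eb down a minor sixth → G, giving Gmin.
C°: root C down a minor sixth → E, giving E°.

Csus Gmin E°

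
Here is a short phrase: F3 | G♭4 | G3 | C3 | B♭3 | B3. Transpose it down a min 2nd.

F3: a second down reaches E, and 1 semitone makes it E3.
Gb4: a second down reaches F, and 1 semitone makes it F4.
G3 down a minor second is F#3.
A minor second down from C3 gives B2.
Bb3: a second down reaches A, and 1 semitone makes it A3.
B3 down a minor second is A#3.

E3 F4 F#3 B2 A3 A#3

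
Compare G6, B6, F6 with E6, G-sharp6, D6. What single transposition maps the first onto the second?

Take the first pair: G6 → E6. G to E spans 3 letter names, so the interval is some kind of third.
E6 to G6 is 3 semitones, which makes it a minor third; the second version is lower, so the direction is down.
Checking another pair — F6 → D6 — gives the same interval.

down a minor third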